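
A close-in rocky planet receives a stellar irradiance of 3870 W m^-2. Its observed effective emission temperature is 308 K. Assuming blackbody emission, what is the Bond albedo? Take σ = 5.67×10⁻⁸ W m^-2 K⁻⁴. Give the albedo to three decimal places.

0.473

Rearranging the radiative balance, α = 1 − 4σT⁴/S.
σT⁴ = 510.3 W m^-2, so 4σT⁴ = 2041 W m^-2.
1−α = 2041/3870 = 0.5274, so α = 0.4726.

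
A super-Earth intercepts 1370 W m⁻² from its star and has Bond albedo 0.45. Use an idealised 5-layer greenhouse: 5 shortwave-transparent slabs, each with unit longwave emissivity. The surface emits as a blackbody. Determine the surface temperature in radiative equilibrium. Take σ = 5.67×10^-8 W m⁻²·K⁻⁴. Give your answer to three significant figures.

OLR = S(1−α)/4 = 188.4 W m⁻²; the top layer radiates at T_e = 240.1 K.
For an N-layer opaque stack, T_s⁴ = (N+1)T_e⁴, hence T_s = (6)^(1/4)×240.1 K = 375.7 K.

376 kelvin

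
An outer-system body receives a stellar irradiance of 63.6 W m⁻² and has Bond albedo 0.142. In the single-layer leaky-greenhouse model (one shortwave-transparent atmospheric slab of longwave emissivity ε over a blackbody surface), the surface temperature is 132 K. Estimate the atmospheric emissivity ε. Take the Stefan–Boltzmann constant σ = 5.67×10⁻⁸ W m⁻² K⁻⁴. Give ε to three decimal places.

First, T_e = [63.60·(1−0.142)/(4σ)]^(1/4) = 124.5 K.
Since (2−ε)/2 = (T_e/T_s)⁴ = 0.7925, ε = 0.4150.

0.415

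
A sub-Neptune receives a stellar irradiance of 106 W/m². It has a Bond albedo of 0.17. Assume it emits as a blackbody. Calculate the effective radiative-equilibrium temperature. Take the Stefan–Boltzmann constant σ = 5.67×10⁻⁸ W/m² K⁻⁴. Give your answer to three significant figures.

140 kelvin

The planet absorbs (1−α)S over its disc πR² and re-emits over 4πR², so the mean absorbed flux is (1−0.17)·106.0/4 = 21.99 W/m².
Balancing against σT⁴: T = (21.99/5.67×10⁻⁸)^(1/4) = 140.3 K.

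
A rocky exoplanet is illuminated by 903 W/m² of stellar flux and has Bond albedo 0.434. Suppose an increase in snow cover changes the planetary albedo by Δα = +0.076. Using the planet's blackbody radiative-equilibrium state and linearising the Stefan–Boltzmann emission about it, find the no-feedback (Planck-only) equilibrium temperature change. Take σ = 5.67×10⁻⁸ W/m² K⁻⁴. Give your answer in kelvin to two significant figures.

Reference equilibrium: T_e = [S(1−α)/(4σ)]^(1/4) = 217.9 K.
The change in absorbed flux is Δ[S(1−α)/4] = −SΔα/4 = -17.16 W/m².
The Planck feedback parameter is 4σT_e³ = 2.346 W/m²/K.
Hence the no-feedback warming is ΔF/(4σT_e³) = -7.31 K.

-7.3 K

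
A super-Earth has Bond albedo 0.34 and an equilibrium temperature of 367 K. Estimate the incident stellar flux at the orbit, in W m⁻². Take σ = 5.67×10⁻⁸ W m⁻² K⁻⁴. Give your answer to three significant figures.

From S(1−α)/4 = σT⁴: S = 4σT⁴/(1−α).
σT⁴ = 5.67×10⁻⁸·(367)⁴ = 1029 W m⁻².
So S = 4×1029/(1−0.34) = 6234 W m⁻².

6230 W m⁻²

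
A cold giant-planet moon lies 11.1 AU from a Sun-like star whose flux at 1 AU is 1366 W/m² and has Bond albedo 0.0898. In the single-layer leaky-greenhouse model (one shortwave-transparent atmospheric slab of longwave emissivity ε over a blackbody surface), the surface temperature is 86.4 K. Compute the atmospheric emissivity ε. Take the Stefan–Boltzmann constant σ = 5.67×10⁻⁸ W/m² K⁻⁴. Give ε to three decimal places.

0.403

Flux at the orbit: S = 1366/(11.1)² = 11.09 W/m².
TOA balance gives T_e = 81.67 K.
Since (2−ε)/2 = (T_e/T_s)⁴ = 0.7984, ε = 0.4031.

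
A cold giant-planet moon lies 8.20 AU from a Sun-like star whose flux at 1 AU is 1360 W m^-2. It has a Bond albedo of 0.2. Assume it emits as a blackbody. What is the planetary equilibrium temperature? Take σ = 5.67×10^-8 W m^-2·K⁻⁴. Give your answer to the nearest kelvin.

92 kelvin

By the inverse-square law, S = 1360/8.20² = 20.23 W m^-2.
Absorbed flux (global mean): S(1−α)/4 = 20.23·0.8/4 = 4.045 W m^-2.
Set σT⁴ = 4.045 → T = (4.045/σ)^(1/4) = 91.91 K.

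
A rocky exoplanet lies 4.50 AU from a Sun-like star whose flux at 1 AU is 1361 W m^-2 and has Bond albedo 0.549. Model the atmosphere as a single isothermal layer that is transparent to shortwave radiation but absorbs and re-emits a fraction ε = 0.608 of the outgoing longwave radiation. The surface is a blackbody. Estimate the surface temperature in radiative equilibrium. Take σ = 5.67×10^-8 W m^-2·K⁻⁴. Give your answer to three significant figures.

118 K

Irradiance scales as 1/d², so S = 1361 W m^-2 × (1/4.50)² = 67.21 W m^-2.
At the top of the atmosphere, σT_e⁴ = S(1−α)/4 = 7.578 W m^-2, giving T_e = 107.5 K.
For a single slab of emissivity ε, T_s⁴ = 2T_e⁴/(2−ε); thus T_s = 107.5·(1.437)^(1/4) = 117.7 K.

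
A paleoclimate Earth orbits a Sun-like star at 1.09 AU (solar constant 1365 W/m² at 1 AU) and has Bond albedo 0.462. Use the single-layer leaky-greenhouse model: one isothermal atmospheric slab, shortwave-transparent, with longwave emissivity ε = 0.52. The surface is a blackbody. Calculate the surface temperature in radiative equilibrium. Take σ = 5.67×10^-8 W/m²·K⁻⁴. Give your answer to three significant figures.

246 K

Flux at the orbit: S = 1365/(1.09)² = 1149 W/m².
Effective emission temperature (TOA balance): σT_e⁴ = S(1−α)/4 = 154.5 W/m² → T_e = 228.5 K.
The surface balance (absorbed SW + ε·downward IR = σT_s⁴) with T_a⁴ = T_s⁴/2 reduces to T_s = T_e·[2/(2−ε)]^¼ = 246.3 K.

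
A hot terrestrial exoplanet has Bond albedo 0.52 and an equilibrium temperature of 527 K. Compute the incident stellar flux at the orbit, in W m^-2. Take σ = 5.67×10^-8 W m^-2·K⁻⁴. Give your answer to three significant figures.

36400 W m^-2

Invert the energy balance for S: S = 4σT⁴/(1−α).
σT⁴ = 5.67×10⁻⁸·(527)⁴ = 4373 W m^-2.
S = 4·4373/0.48 = 36450 W m^-2.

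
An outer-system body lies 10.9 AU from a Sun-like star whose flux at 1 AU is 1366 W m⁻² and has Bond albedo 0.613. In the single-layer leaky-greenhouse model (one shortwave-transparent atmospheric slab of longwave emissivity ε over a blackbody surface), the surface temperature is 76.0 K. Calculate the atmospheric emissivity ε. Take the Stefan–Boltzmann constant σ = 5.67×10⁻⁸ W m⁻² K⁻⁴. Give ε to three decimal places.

Flux at the orbit: S = 1366/(10.9)² = 11.50 W m⁻².
TOA balance gives T_e = 66.55 K.
T_s⁴ = T_e⁴·2/(2−ε) → ε = 2 − 2(T_e/T_s)⁴ = 2 − 2·(66.55/76.0)⁴ = 0.8239.

0.824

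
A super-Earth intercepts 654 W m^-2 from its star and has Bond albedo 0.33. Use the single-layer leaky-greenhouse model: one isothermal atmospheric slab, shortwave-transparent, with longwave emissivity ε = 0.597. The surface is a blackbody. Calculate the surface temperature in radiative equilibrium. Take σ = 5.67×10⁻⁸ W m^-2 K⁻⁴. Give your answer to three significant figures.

229 K

At the top of the atmosphere, σT_e⁴ = S(1−α)/4 = 109.5 W m^-2, giving T_e = 209.7 K.
Surface balance with a leaky layer gives σT_s⁴ = σT_e⁴·2/(2−ε), so T_s = T_e·[2/(2−0.597)]^(1/4) = 229.1 K.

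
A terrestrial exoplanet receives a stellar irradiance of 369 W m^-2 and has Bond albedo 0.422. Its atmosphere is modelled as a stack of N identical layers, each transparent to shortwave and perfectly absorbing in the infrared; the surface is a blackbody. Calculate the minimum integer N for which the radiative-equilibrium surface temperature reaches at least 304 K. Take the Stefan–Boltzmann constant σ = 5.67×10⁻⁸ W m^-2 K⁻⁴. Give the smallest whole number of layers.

9

The effective emission temperature is T_e = [S(1−α)/(4σ)]^¼ = 175.1 K.
T_s = (N+1)^(1/4)·T_e ≥ 304 K requires N+1 ≥ (T_s/T_e)⁴ = (304/175.1)⁴ = 9.082.
The minimum whole number is N = 9.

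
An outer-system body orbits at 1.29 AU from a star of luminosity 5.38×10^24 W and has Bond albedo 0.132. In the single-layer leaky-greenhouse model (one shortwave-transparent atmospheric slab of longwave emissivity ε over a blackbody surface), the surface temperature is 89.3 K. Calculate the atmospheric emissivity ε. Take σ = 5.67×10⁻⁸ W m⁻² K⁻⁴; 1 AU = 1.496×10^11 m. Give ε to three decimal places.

Orbital distance: d = 1.29 AU = 1.930×10^11 m.
S = L/(4πd²) = 11.50 W m⁻².
Effective temperature: T_e = [S(1−α)/(4σ)]^(1/4) = 81.44 K.
Since (2−ε)/2 = (T_e/T_s)⁴ = 0.6918, ε = 0.6163.

0.616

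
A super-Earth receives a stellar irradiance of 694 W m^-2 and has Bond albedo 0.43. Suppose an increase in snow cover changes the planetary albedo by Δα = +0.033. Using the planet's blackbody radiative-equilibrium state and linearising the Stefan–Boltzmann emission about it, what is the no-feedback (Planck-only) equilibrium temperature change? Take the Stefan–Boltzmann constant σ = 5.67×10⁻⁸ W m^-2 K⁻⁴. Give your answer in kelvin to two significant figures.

-3.0 K

Unperturbed T_e = [694.0·(1−0.43)/(4σ)]^¼ = 204.4 K.
The change in absorbed flux is Δ[S(1−α)/4] = −SΔα/4 = -5.726 W m^-2.
Linearising σT⁴ gives d(σT⁴)/dT = 4σT_e³ = 1.936 W m^-2 per K.
ΔT₀ = ΔF/λ_P = -5.726/1.936 = -2.96 K.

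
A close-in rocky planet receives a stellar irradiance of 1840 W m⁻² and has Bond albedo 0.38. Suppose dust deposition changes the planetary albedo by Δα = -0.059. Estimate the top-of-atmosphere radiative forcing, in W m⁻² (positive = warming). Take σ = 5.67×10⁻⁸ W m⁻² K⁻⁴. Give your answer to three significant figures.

27.1 W m⁻²

ΔF = −(S/4)Δα = −(1840/4)×(-0.059) = 27.14 W m⁻².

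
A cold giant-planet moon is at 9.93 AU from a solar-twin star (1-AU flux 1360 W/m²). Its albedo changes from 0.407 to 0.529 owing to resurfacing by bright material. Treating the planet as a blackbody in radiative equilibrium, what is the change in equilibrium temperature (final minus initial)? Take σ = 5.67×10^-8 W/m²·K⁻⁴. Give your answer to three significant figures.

By the inverse-square law, S = 1360/9.93² = 13.79 W/m².
Before: T₁ = [13.79·0.593/(4σ)]^(1/4) = 77.49 K.
With α = 0.529, T₂ = 73.16 K.
ΔT = T₂ − T₁ = -4.336 K.

-4.34 K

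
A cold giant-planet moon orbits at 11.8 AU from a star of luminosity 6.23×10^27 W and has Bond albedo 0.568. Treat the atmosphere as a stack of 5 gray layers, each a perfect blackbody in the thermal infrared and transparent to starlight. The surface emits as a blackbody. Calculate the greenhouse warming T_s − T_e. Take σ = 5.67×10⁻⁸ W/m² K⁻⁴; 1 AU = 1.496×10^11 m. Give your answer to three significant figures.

74.6 K

d = 11.8 × 1.496×10^11 m = 1.765×10^12 m.
Spreading L over a sphere of radius d: S = 6.23×10^27/(4π·1.77×10^12²) = 159.1 W/m².
Top-of-atmosphere balance: σT_e⁴ = S(1−α)/4 = 17.18 W/m² → T_e = 131.9 K.
T_s = (N+1)^(1/4)·T_e = 206.5 K.
So the greenhouse effect raises the surface by 206.5 − 131.9 = 74.56 K.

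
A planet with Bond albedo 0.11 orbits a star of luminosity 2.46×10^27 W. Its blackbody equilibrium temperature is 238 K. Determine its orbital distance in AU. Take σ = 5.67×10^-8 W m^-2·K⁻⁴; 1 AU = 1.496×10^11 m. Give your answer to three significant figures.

The flux needed for this T is 4σT⁴/(1−0.11) = 817.6 W m^-2.
From L = 4πd²S, d = √(2.46×10^27/(4π·817.6)) = 4.893×10^11 m = 3.271 AU.

3.27 AU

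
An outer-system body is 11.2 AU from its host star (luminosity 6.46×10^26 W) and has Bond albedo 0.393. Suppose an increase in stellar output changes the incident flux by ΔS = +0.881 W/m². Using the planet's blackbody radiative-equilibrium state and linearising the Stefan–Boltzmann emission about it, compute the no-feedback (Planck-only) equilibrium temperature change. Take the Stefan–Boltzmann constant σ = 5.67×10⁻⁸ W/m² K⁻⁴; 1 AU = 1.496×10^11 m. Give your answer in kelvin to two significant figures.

1.0 K

Orbital distance: d = 11.2 AU = 1.676×10^12 m.
S = L/(4πd²) = 18.31 W/m².
The baseline emission temperature is T_e = 83.67 K.
TOA radiative forcing: ΔF = (1−α)ΔS/4 = 0.607·(+0.881)/4 = 0.1337 W/m².
The Planck feedback parameter is 4σT_e³ = 0.1328 W/m²/K.
Hence the no-feedback warming is ΔF/(4σT_e³) = 1.01 K.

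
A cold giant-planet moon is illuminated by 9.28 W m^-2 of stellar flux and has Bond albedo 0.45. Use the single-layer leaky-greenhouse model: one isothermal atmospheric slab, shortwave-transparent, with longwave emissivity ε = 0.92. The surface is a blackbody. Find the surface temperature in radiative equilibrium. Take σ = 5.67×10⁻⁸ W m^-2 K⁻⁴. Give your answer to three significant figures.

The planet radiates to space at T_e = [S(1−α)/(4σ)]^(1/4) = 68.88 K.
The surface balance (absorbed SW + ε·downward IR = σT_s⁴) with T_a⁴ = T_s⁴/2 reduces to T_s = T_e·[2/(2−ε)]^¼ = 80.35 K.

80.3 K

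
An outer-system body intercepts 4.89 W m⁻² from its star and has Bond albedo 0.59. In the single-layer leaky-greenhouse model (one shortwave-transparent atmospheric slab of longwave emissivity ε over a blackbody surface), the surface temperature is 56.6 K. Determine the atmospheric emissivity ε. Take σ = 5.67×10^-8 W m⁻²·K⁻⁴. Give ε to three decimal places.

TOA balance gives T_e = 54.53 K.
Inverting T_s⁴ = 2T_e⁴/(2−ε): (T_e/T_s)⁴ = 0.8614, so ε = 2(1 − 0.8614) = 0.2773.

0.277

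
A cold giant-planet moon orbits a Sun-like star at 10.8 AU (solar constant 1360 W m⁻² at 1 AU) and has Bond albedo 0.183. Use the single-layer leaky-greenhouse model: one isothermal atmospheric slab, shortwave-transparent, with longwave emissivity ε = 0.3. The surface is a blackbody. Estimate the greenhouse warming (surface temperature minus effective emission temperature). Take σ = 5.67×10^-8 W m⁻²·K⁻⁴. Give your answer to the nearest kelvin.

3 K

Irradiance scales as 1/d², so S = 1360 W m⁻² × (1/10.8)² = 11.66 W m⁻².
Effective emission temperature (TOA balance): σT_e⁴ = S(1−α)/4 = 2.382 W m⁻² → T_e = 80.50 K.
Surface balance with a leaky layer gives σT_s⁴ = σT_e⁴·2/(2−ε), so T_s = T_e·[2/(2−0.3)]^(1/4) = 83.84 K.
T_s − T_e = 83.84 − 80.50 = 3.338 K.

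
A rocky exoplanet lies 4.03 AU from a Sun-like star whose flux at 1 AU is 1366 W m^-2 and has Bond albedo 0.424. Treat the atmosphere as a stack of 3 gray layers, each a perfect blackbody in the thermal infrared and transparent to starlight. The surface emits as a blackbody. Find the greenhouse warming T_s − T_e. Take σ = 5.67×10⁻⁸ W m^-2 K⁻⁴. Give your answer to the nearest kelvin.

50 kelvin

Irradiance scales as 1/d², so S = 1366 W m^-2 × (1/4.03)² = 84.11 W m^-2.
The effective emission temperature is T_e = [S(1−α)/(4σ)]^¼ = 120.9 K.
T_s = (N+1)^(1/4)·T_e = 171.0 K.
So the greenhouse effect raises the surface by 171.0 − 120.9 = 50.08 K.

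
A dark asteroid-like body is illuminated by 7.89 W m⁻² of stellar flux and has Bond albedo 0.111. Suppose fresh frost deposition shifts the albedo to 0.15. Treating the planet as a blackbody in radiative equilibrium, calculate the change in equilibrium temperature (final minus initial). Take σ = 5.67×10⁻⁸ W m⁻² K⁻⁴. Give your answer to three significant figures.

-0.832 K

Initial: T₁ = [S(1−0.111)/(4σ)]^(1/4) = 74.57 K.
Final:   T₂ = [S(1−0.15)/(4σ)]^(1/4) = 73.74 K.
Change: 73.74 − 74.57 = -0.8317 K.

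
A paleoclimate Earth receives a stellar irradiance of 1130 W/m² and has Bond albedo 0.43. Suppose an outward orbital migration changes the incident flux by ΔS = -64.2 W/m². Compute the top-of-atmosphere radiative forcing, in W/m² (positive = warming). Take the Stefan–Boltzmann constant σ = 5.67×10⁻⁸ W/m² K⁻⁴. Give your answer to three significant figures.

-9.15 W/m²

Only a fraction (1−α) is absorbed and it's spread over 4πR², so ΔF = (1−α)ΔS/4 = -9.149 W/m².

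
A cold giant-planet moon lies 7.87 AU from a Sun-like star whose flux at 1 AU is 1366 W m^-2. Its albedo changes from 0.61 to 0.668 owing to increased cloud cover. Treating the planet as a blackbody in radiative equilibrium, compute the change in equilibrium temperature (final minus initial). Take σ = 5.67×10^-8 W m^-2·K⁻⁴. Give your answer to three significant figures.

-3.10 kelvin

By the inverse-square law, S = 1366/7.87² = 22.05 W m^-2.
With α = 0.61, T₁ = 78.47 K.
After:  T₂ = [22.05·0.332/(4σ)]^(1/4) = 75.38 K.
ΔT = T₂ − T₁ = -3.096 K.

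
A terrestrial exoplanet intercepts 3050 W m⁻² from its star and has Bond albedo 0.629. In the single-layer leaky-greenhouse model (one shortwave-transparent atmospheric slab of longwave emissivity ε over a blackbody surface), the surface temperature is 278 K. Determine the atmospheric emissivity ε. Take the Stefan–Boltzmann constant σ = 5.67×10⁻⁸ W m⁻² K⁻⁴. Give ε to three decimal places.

Effective temperature: T_e = [S(1−α)/(4σ)]^(1/4) = 265.8 K.
T_s⁴ = T_e⁴·2/(2−ε) → ε = 2 − 2(T_e/T_s)⁴ = 2 − 2·(265.8/278)⁴ = 0.3294.

0.329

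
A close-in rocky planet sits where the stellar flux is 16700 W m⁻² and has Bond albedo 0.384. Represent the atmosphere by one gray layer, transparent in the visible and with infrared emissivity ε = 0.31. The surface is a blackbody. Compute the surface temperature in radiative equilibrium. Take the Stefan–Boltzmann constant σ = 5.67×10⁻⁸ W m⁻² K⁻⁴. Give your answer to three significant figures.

481 kelvin

The planet radiates to space at T_e = [S(1−α)/(4σ)]^(1/4) = 461.5 K.
For a single slab of emissivity ε, T_s⁴ = 2T_e⁴/(2−ε); thus T_s = 461.5·(1.183)^(1/4) = 481.3 K.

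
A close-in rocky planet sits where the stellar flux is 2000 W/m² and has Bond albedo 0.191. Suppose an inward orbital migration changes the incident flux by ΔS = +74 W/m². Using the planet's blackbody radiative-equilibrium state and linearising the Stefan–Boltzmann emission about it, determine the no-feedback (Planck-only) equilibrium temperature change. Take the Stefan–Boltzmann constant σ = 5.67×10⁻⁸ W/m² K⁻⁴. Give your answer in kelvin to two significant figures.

2.7 K

The baseline emission temperature is T_e = 290.6 K.
ΔF = Δ[S(1−α)]/4 = (1−0.191)·+74/4 = 14.97 W/m².
Planck response: λ_P = 4σT_e³ = 4·5.67×10⁻⁸·(290.6)³ = 5.567 W/m²/K.
Hence the no-feedback warming is ΔF/(4σT_e³) = 2.69 K.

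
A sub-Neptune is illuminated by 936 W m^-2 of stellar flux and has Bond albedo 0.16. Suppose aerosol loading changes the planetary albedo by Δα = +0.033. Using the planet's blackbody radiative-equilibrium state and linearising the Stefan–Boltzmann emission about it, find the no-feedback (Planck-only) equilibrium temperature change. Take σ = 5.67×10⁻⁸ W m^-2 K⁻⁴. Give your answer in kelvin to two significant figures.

Reference equilibrium: T_e = [S(1−α)/(4σ)]^(1/4) = 242.6 K.
The change in absorbed flux is Δ[S(1−α)/4] = −SΔα/4 = -7.722 W m^-2.
Linearising σT⁴ gives d(σT⁴)/dT = 4σT_e³ = 3.240 W m^-2 per K.
Hence the no-feedback warming is ΔF/(4σT_e³) = -2.38 K.

-2.4 kelvin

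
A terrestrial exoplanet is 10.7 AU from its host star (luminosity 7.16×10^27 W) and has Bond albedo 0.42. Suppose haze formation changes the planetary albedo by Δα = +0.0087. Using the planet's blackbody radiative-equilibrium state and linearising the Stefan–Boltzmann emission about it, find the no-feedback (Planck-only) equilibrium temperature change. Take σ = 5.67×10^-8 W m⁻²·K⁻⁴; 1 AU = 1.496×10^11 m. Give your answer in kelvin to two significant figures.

-0.58 K

Orbital distance: d = 10.7 AU = 1.601×10^12 m.
S = L/(4πd²) = 222.4 W m⁻².
The baseline emission temperature is T_e = 154.4 K.
TOA radiative forcing: ΔF = −S·Δα/4 = −222.4·(+0.0087)/4 = -0.4837 W m⁻².
Planck response: λ_P = 4σT_e³ = 4·5.67×10⁻⁸·(154.4)³ = 0.8352 W m⁻²/K.
ΔT₀ = ΔF/λ_P = -0.4837/0.8352 = -0.579 K.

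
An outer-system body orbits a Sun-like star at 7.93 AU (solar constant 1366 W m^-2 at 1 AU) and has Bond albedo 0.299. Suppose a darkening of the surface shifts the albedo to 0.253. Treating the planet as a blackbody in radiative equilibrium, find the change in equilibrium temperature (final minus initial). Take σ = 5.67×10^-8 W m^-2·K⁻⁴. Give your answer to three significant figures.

By the inverse-square law, S = 1366/7.93² = 21.72 W m^-2.
With α = 0.299, T₁ = 90.52 K.
With α = 0.253, T₂ = 91.97 K.
ΔT = T₂ − T₁ = 1.450 K.

1.45 kelvin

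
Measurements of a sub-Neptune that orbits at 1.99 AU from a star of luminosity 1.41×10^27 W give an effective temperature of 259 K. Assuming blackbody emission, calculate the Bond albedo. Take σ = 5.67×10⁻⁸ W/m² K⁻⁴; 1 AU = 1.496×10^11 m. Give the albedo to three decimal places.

d = 1.99 × 1.496×10^11 m = 2.977×10^11 m.
Spreading L over a sphere of radius d: S = 1.41×10^27/(4π·2.98×10^11²) = 1266 W/m².
From σT⁴ = S(1−α)/4 we invert for α: 1−α = 4σT⁴/S.
σT⁴ = 255.1 W/m², so 4σT⁴ = 1021 W/m².
1−α = 1021/1266 = 0.8061, so α = 0.1939.

0.194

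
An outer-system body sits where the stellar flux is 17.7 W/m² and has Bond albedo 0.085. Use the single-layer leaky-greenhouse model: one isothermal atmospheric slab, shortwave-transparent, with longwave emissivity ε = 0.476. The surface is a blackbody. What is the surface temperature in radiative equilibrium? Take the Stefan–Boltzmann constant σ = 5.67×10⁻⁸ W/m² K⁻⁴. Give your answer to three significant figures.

98.4 K

The planet radiates to space at T_e = [S(1−α)/(4σ)]^(1/4) = 91.93 K.
Surface balance with a leaky layer gives σT_s⁴ = σT_e⁴·2/(2−ε), so T_s = T_e·[2/(2−0.476)]^(1/4) = 98.39 K.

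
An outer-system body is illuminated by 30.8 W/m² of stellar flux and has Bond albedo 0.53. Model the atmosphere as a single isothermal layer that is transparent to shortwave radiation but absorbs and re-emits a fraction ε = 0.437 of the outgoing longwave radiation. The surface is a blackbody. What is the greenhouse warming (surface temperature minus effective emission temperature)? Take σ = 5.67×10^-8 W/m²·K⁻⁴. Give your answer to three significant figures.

5.68 K

Effective emission temperature (TOA balance): σT_e⁴ = S(1−α)/4 = 3.619 W/m² → T_e = 89.38 K.
For a single slab of emissivity ε, T_s⁴ = 2T_e⁴/(2−ε); thus T_s = 89.38·(1.28)^(1/4) = 95.06 K.
T_s − T_e = 95.06 − 89.38 = 5.682 K.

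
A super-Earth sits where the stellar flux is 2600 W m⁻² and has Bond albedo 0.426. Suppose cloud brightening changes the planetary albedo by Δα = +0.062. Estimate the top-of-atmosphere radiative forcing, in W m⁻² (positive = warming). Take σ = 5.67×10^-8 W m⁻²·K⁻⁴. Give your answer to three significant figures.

ΔF = −(S/4)Δα = −(2600/4)×(+0.062) = -40.30 W m⁻².

-40.3 W m⁻²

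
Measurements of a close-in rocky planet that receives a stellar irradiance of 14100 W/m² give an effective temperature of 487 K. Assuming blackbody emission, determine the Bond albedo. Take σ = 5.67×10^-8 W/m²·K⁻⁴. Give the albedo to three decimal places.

From σT⁴ = S(1−α)/4 we invert for α: 1−α = 4σT⁴/S.
4σT⁴ = 4·5.67×10⁻⁸·(487)⁴ = 12760 W/m².
1−α = 12760/14100 = 0.9048, so α = 0.0952.

0.095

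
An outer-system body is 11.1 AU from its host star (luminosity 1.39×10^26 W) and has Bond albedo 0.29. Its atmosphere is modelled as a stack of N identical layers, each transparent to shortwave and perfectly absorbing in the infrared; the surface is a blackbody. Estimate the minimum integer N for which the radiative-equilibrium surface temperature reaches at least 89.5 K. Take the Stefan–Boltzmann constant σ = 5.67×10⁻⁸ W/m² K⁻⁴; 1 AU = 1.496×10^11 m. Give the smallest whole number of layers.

d = 11.1 × 1.496×10^11 m = 1.661×10^12 m.
S = L/(4πd²) = 4.011 W/m².
OLR = S(1−α)/4 = 0.7120 W/m²; the top layer radiates at T_e = 59.53 K.
Since T_s⁴ = (N+1)T_e⁴, we need N ≥ (T_s/T_e)⁴ − 1 = 4.110.
Rounding up, N = 5.

5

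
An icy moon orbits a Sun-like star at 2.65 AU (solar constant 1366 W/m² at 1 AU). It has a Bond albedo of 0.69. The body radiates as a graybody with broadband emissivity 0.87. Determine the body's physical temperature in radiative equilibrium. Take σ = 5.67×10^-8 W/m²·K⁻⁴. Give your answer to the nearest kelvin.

By the inverse-square law, S = 1366/2.65² = 194.5 W/m².
Averaging over the sphere, the absorbed flux is S(1−α)/4 = 15.08 W/m².
Equating to εσT⁴ with ε = 0.87: T = (15.08/0.87σ)^(1/4) = 132.2 K.

132 K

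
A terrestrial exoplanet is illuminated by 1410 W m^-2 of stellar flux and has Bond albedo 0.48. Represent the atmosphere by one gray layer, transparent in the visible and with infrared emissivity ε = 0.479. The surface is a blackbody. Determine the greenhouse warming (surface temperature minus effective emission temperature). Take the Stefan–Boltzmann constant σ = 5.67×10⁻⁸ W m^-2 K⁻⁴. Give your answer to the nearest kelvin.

Effective emission temperature (TOA balance): σT_e⁴ = S(1−α)/4 = 183.3 W m^-2 → T_e = 238.4 K.
For a single slab of emissivity ε, T_s⁴ = 2T_e⁴/(2−ε); thus T_s = 238.4·(1.315)^(1/4) = 255.3 K.
Greenhouse warming: T_s − T_e = 16.89 K.

17 K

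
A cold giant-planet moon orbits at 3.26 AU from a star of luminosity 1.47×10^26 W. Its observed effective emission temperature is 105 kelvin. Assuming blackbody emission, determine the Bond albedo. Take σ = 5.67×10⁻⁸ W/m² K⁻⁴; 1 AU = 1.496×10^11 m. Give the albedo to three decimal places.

Orbital distance: d = 3.26 AU = 4.877×10^11 m.
S = L/(4πd²) = 49.18 W/m².
Energy balance: S(1−α)/4 = σT⁴, so 1−α = 4σT⁴/S.
σT⁴ = 6.892 W/m², so 4σT⁴ = 27.57 W/m².
1−α = 27.57/49.18 = 0.5605, so α = 0.4395.

0.439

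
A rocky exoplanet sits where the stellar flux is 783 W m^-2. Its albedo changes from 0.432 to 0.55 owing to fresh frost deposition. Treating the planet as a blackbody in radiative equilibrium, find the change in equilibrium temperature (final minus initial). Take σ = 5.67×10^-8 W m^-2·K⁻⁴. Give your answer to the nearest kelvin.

-12 kelvin

Initial: T₁ = [S(1−0.432)/(4σ)]^(1/4) = 210.4 K.
After:  T₂ = [783.0·0.45/(4σ)]^(1/4) = 198.5 K.
Change: 198.5 − 210.4 = -11.90 K.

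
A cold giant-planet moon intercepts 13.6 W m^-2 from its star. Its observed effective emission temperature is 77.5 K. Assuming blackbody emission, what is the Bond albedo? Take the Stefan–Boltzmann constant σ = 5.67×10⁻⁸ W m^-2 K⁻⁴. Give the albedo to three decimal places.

From σT⁴ = S(1−α)/4 we invert for α: 1−α = 4σT⁴/S.
4σT⁴ = 4·5.67×10⁻⁸·(77.5)⁴ = 8.182 W m^-2.
1−α = 8.182/13.60 = 0.6016, so α = 0.3984.

0.398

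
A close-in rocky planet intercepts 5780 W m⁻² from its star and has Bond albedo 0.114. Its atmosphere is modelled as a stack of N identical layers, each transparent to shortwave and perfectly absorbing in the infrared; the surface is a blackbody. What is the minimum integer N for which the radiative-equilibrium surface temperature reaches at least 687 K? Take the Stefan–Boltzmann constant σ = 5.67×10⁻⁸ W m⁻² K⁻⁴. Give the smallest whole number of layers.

OLR = S(1−α)/4 = 1280 W m⁻²; the top layer radiates at T_e = 387.6 K.
Need (N+1)T_e⁴ ≥ T_s⁴, i.e. N+1 ≥ (687/387.6)⁴ = 9.865.
The minimum whole number is N = 9.

9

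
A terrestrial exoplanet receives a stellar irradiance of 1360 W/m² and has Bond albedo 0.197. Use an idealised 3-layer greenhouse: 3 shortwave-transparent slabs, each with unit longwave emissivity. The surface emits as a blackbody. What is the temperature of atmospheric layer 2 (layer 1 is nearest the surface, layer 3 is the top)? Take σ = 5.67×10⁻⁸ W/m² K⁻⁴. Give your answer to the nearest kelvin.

OLR = S(1−α)/4 = 273.0 W/m²; the top layer radiates at T_e = 263.4 K.
Each opaque layer satisfies 2T_j⁴ = T_{j−1}⁴ + T_{j+1}⁴, giving T_k⁴ = (N+1−k)T_e⁴.
T_2 = (2)^(1/4)·263.4 = 313.3 K.

313 K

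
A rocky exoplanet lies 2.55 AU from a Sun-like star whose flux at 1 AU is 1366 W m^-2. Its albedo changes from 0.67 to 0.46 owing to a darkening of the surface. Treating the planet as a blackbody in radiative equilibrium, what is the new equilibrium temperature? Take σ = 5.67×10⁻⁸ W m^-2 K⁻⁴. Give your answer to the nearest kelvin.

150 K

Irradiance scales as 1/d², so S = 1366 W m^-2 × (1/2.55)² = 210.1 W m^-2.
T₂ = [S(1−α₂)/(4σ)]^(1/4) = [210.1·0.54/(4σ)]^(1/4) = 149.5 K.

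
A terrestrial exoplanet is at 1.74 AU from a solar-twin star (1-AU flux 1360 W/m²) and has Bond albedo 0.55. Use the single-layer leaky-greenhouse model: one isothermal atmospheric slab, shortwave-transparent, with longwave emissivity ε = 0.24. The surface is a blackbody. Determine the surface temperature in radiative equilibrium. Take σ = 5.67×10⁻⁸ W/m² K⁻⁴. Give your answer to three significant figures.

178 kelvin

By the inverse-square law, S = 1360/1.74² = 449.2 W/m².
The planet radiates to space at T_e = [S(1−α)/(4σ)]^(1/4) = 172.8 K.
The surface balance (absorbed SW + ε·downward IR = σT_s⁴) with T_a⁴ = T_s⁴/2 reduces to T_s = T_e·[2/(2−ε)]^¼ = 178.4 K.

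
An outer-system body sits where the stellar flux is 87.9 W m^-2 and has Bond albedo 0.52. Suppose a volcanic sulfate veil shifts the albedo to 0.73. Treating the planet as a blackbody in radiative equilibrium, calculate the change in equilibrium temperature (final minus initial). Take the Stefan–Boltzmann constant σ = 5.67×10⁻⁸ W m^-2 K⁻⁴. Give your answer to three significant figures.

-15.6 K

With α = 0.52, T₁ = 116.8 K.
With α = 0.73, T₂ = 101.1 K.
Change: 101.1 − 116.8 = -15.65 K.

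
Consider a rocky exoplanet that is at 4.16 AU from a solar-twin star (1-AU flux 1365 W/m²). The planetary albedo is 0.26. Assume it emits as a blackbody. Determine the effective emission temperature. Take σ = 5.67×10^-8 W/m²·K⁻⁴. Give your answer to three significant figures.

127 K

By the inverse-square law, S = 1365/4.16² = 78.88 W/m².
Averaging over the sphere, the absorbed flux is S(1−α)/4 = 14.59 W/m².
In equilibrium σT⁴ equals this, so T = 126.7 K.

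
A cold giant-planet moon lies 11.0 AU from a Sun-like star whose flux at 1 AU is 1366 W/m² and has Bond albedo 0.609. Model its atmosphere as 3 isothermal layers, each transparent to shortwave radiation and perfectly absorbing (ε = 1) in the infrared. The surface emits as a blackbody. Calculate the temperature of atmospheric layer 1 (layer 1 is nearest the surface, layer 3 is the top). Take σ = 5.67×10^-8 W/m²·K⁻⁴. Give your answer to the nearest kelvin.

Irradiance scales as 1/d², so S = 1366 W/m² × (1/11.0)² = 11.29 W/m².
OLR = S(1−α)/4 = 1.104 W/m²; the top layer radiates at T_e = 66.42 K.
The net upward flux σT_e⁴ is constant between every pair of levels, so T_k⁴ = (N+1−k)T_e⁴.
T_1 = (3)^(1/4)·66.42 = 87.41 K.

87 K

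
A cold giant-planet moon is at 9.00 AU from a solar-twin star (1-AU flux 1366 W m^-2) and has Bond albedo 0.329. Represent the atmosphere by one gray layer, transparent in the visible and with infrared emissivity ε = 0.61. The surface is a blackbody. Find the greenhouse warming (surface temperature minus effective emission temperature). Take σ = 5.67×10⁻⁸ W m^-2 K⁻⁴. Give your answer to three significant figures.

8.00 K

Irradiance scales as 1/d², so S = 1366 W m^-2 × (1/9.00)² = 16.86 W m^-2.
At the top of the atmosphere, σT_e⁴ = S(1−α)/4 = 2.829 W m^-2, giving T_e = 84.04 K.
Surface balance with a leaky layer gives σT_s⁴ = σT_e⁴·2/(2−ε), so T_s = T_e·[2/(2−0.61)]^(1/4) = 92.05 K.
Greenhouse warming: T_s − T_e = 8.003 K.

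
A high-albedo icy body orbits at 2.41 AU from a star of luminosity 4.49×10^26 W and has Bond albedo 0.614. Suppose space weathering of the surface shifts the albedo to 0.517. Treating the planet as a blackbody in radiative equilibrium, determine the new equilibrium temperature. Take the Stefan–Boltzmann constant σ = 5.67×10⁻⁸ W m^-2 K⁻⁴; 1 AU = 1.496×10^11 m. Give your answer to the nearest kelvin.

d = 2.41 × 1.496×10^11 m = 3.605×10^11 m.
Flux at the orbit: S = L/(4πd²) = 4.49×10^26/(4π·(3.61×10^11)²) = 274.9 W m^-2.
New equilibrium: T₂ = [(1−0.517)·274.9/(4σ)]^(1/4) = 155.5 K.

156 K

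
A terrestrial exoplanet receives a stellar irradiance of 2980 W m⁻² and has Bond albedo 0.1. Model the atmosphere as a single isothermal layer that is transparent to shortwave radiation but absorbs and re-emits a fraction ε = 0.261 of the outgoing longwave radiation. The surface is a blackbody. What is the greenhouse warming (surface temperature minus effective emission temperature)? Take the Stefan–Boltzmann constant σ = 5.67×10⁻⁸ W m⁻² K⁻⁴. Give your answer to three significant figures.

The planet radiates to space at T_e = [S(1−α)/(4σ)]^(1/4) = 329.8 K.
For a single slab of emissivity ε, T_s⁴ = 2T_e⁴/(2−ε); thus T_s = 329.8·(1.15)^(1/4) = 341.5 K.
T_s − T_e = 341.5 − 329.8 = 11.73 K.

11.7 K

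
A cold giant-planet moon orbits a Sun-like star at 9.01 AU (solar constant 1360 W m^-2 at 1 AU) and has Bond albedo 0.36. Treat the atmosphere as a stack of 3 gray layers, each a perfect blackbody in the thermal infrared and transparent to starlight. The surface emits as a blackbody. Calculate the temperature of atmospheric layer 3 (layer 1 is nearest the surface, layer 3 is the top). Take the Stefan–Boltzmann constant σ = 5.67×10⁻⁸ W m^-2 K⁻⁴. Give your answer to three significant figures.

82.9 K

Irradiance scales as 1/d², so S = 1360 W m^-2 × (1/9.01)² = 16.75 W m^-2.
The effective emission temperature is T_e = [S(1−α)/(4σ)]^¼ = 82.92 K.
The net upward flux σT_e⁴ is constant between every pair of levels, so T_k⁴ = (N+1−k)T_e⁴.
With k = 3: T_3 = (3+1−3)^¼·82.92 K = 82.92 K.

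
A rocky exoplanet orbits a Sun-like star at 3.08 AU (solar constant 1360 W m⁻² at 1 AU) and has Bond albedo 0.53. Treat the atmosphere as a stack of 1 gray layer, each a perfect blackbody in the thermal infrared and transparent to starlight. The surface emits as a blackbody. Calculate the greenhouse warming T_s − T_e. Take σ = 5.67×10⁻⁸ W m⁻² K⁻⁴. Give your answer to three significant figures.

Flux at the orbit: S = 1360/(3.08)² = 143.4 W m⁻².
OLR = S(1−α)/4 = 16.85 W m⁻²; the top layer radiates at T_e = 131.3 K.
Surface: T_s = (2)^¼·T_e = 156.1 K.
So the greenhouse effect raises the surface by 156.1 − 131.3 = 24.84 K.

24.8 K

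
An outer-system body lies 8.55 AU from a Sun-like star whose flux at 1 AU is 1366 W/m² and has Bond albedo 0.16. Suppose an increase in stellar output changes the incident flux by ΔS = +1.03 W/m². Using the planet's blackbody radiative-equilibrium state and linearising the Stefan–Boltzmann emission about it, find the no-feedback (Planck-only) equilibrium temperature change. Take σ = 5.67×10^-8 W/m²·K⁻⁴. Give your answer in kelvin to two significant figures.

Irradiance scales as 1/d², so S = 1366 W/m² × (1/8.55)² = 18.69 W/m².
The baseline emission temperature is T_e = 91.21 K.
TOA radiative forcing: ΔF = (1−α)ΔS/4 = 0.84·(+1.03)/4 = 0.2163 W/m².
The Planck feedback parameter is 4σT_e³ = 0.1721 W/m²/K.
ΔT₀ = ΔF/λ_P = 0.2163/0.1721 = 1.26 K.

1.3 K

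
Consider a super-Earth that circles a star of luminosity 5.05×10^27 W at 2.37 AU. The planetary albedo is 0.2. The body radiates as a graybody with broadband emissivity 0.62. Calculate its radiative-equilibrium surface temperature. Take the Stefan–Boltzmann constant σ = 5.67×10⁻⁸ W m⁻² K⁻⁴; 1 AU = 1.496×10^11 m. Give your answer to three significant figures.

367 kelvin

Orbital distance: d = 2.37 AU = 3.546×10^11 m.
Spreading L over a sphere of radius d: S = 5.05×10^27/(4π·3.55×10^11²) = 3197 W m⁻².
Absorbed flux (global mean): S(1−α)/4 = 3197·0.8/4 = 639.4 W m⁻².
Equating to εσT⁴ with ε = 0.62: T = (639.4/0.62σ)^(1/4) = 367.2 K.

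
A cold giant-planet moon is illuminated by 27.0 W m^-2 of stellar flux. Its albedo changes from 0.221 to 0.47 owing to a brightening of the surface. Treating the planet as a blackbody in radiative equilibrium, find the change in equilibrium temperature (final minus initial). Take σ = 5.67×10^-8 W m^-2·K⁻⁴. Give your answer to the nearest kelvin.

-9 K

Initial: T₁ = [S(1−0.221)/(4σ)]^(1/4) = 98.13 K.
After:  T₂ = [27.00·0.53/(4σ)]^(1/4) = 89.12 K.
ΔT = T₂ − T₁ = -9.008 K.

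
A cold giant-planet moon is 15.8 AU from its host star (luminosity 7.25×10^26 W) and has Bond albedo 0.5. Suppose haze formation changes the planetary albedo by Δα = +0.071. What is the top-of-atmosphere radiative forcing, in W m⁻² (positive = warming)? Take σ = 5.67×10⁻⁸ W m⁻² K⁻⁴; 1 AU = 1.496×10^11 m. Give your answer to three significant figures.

d = 15.8 × 1.496×10^11 m = 2.364×10^12 m.
Spreading L over a sphere of radius d: S = 7.25×10^26/(4π·2.36×10^12²) = 10.33 W m⁻².
ΔF = −(S/4)Δα = −(10.33/4)×(+0.071) = -0.1833 W m⁻².

-0.183 W m⁻²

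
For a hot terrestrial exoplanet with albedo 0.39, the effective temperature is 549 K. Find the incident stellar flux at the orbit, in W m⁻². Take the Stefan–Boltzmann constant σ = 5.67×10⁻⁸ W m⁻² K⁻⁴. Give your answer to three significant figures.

33800 W m⁻²

Invert the energy balance for S: S = 4σT⁴/(1−α).
The emitted flux is σT⁴ = 5151 W m⁻².
S = 4·5151/0.61 = 33780 W m⁻².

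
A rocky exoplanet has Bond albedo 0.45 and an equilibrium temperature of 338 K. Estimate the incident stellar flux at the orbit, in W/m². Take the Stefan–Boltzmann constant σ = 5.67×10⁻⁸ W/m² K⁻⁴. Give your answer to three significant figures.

Invert the energy balance for S: S = 4σT⁴/(1−α).
The emitted flux is σT⁴ = 740.0 W/m².
So S = 4×740.0/(1−0.45) = 5382 W/m².

5380 W/m²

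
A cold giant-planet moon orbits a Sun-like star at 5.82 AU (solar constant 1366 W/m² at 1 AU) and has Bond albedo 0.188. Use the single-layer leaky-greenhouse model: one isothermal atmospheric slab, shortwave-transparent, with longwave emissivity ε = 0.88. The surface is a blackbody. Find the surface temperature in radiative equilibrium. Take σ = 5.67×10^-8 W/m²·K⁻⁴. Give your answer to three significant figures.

Irradiance scales as 1/d², so S = 1366 W/m² × (1/5.82)² = 40.33 W/m².
At the top of the atmosphere, σT_e⁴ = S(1−α)/4 = 8.187 W/m², giving T_e = 109.6 K.
For a single slab of emissivity ε, T_s⁴ = 2T_e⁴/(2−ε); thus T_s = 109.6·(1.786)^(1/4) = 126.7 K.

127 K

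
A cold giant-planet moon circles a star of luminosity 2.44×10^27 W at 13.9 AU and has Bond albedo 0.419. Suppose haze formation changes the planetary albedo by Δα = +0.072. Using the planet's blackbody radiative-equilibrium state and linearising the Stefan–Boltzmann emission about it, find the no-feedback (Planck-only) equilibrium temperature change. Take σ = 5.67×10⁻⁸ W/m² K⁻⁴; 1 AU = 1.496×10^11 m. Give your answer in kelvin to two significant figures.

-3.2 kelvin

d = 13.9 × 1.496×10^11 m = 2.079×10^12 m.
Spreading L over a sphere of radius d: S = 2.44×10^27/(4π·2.08×10^12²) = 44.90 W/m².
Reference equilibrium: T_e = [S(1−α)/(4σ)]^(1/4) = 103.6 K.
ΔF = −(S/4)Δα = −(44.90/4)×(+0.072) = -0.8083 W/m².
Planck response: λ_P = 4σT_e³ = 4·5.67×10⁻⁸·(103.6)³ = 0.2519 W/m²/K.
So ΔT₀ = -0.8083/0.2519 = -3.21 K.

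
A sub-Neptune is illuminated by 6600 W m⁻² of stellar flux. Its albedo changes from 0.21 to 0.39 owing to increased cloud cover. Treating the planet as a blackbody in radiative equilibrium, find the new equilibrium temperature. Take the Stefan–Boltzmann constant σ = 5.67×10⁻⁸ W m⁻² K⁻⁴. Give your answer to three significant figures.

With the new albedo, S(1−α₂)/4 = 1006 W m⁻², so T₂ = 365.0 K.

365 kelvin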